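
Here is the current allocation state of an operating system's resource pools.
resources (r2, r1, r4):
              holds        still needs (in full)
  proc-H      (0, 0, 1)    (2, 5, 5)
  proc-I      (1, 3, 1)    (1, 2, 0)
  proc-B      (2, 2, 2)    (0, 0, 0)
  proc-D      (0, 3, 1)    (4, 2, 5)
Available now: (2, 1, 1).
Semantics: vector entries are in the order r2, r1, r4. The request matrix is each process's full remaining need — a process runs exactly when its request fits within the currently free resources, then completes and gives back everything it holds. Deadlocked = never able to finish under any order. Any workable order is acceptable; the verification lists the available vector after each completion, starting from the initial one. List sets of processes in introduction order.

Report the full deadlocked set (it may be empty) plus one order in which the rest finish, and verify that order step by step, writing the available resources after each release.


Deadlocked: proc-H and proc-D.
Key observation: the wall is r4: completing proc-B, proc-I brings the pool only to (5, 6, 4), and all the rest need more.
One completion order for the rest: proc-B, proc-I. Step-by-step check:
  pool = (2, 1, 1)
  proc-B: need (0, 0, 0) fits (2, 1, 1); releases (2, 2, 2), pool now (4, 3, 3)
  proc-I: need (1, 2, 0) fits (4, 3, 3); releases (1, 3, 1), pool now (5, 6, 4)
The blocked processes can never fit:
  proc-H cannot run: need (2, 5, 5) vs free (5, 6, 4) (insufficient r4)
  proc-D cannot run: need (4, 2, 5) vs free (5, 6, 4) (insufficient r4)


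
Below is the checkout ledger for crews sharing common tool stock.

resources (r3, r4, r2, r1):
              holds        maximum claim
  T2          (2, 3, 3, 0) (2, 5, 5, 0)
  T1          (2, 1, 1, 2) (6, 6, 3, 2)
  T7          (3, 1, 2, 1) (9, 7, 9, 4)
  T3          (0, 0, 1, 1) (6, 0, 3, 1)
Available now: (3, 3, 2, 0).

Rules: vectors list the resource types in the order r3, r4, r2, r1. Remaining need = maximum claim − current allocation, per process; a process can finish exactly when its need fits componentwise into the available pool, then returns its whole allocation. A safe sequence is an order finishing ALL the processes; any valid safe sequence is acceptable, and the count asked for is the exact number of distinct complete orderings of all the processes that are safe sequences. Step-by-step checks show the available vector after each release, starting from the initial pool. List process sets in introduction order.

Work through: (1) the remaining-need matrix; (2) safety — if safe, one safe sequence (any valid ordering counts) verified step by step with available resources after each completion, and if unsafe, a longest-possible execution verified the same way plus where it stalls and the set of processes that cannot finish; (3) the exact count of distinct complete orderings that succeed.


(1) Remaining need (order r3, r4, r2, r1):
  T2: (0, 2, 2, 0)
  T1: (4, 5, 2, 0)
  T7: (6, 6, 7, 3)
  T3: (6, 0, 2, 0)
(2) SAFE. One safe sequence: T2, T1, T3, T7.
Key observation: at T2 the run first touches a limit — (0, 2, 2, 0) against (3, 3, 2, 0), exact on a resource it actually requests.
Walking it through:
  pool = (3, 3, 2, 0)
  T2 needs (0, 2, 2, 0) <= (3, 3, 2, 0) -> finishes; pool += (2, 3, 3, 0) = (5, 6, 5, 0)
  T1 needs (4, 5, 2, 0) <= (5, 6, 5, 0) -> finishes; pool += (2, 1, 1, 2) = (7, 7, 6, 2)
  T3 needs (6, 0, 2, 0) <= (7, 7, 6, 2) -> finishes; pool += (0, 0, 1, 1) = (7, 7, 7, 3)
  T7 needs (6, 6, 7, 3) <= (7, 7, 7, 3) -> finishes; pool += (3, 1, 2, 1) = (10, 8, 9, 4)
(3) Exactly 1 of the possible complete orderings is a safe sequence.


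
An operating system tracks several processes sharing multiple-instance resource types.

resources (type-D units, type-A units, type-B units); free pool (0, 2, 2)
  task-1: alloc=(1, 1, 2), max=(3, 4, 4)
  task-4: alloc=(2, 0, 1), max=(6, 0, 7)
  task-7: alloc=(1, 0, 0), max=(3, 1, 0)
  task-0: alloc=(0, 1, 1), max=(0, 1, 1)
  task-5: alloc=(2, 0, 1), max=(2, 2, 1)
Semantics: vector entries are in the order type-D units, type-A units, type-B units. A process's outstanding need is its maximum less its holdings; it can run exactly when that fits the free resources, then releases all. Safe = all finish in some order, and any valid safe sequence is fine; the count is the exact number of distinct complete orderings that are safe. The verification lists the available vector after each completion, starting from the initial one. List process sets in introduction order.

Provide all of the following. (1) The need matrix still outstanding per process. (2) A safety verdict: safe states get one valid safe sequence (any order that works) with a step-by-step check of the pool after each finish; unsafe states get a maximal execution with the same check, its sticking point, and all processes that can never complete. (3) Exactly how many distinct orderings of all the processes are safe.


(1) Remaining need (order type-D units, type-A units, type-B units):
  task-1: (2, 3, 2)
  task-4: (4, 0, 6)
  task-7: (2, 1, 0)
  task-0: (0, 0, 0)
  task-5: (0, 2, 0)
(2) SAFE. One safe sequence: task-5, task-0, task-1, task-7, task-4.
Key observation: the order's first zero-slack moment is task-5 ((0, 2, 0) needed, (0, 2, 2) free — a requested resource with nothing to spare).
Verifying each step:
  pool = (0, 2, 2)
  task-5 needs (0, 2, 0) <= (0, 2, 2) -> finishes; pool += (2, 0, 1) = (2, 2, 3)
  task-0 needs (0, 0, 0) <= (2, 2, 3) -> finishes; pool += (0, 1, 1) = (2, 3, 4)
  task-1 needs (2, 3, 2) <= (2, 3, 4) -> finishes; pool += (1, 1, 2) = (3, 4, 6)
  task-7 needs (2, 1, 0) <= (3, 4, 6) -> finishes; pool += (1, 0, 0) = (4, 4, 6)
  task-4 needs (4, 0, 6) <= (4, 4, 6) -> finishes; pool += (2, 0, 1) = (6, 4, 7)
(3) The exact count: 5 of the possible complete orderings are safe sequences.


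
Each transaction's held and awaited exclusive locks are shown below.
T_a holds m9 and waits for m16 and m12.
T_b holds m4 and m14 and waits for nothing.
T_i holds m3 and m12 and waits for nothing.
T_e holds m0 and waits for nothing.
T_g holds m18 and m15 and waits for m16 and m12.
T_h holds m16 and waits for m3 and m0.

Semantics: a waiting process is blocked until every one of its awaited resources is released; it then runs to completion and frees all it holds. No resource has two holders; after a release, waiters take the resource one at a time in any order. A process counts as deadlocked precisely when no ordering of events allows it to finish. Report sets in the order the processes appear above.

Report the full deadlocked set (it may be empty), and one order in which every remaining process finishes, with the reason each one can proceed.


No process is deadlocked.
Key observation: the wait relation is loop-free; peeling off processes with no waits unwinds the whole state.
A valid finishing order for the others: T_i, T_e, T_h, T_b, T_a, T_g.
Verifying each step:
  T_i waits on nothing -> runs at once and releases m3 and m12
  T_e waits on nothing -> runs at once and releases m0
  run T_h (all its waits — m3 and m0 — are resolved); releases m16
  T_b waits on nothing -> runs at once and releases m4 and m14
  run T_a (all its waits — m16 and m12 — are resolved); releases m9
  run T_g (all its waits — m16 and m12 — are resolved); releases m18 and m15


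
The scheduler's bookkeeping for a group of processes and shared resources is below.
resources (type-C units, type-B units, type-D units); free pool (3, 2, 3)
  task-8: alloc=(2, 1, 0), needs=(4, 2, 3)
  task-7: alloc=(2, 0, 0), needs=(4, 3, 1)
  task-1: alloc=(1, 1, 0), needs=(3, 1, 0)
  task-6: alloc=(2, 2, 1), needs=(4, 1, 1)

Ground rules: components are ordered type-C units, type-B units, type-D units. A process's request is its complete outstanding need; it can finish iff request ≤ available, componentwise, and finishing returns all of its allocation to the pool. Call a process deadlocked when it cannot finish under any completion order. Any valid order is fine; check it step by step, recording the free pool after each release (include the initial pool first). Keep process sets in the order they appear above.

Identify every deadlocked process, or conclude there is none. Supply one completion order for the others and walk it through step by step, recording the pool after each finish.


No process is deadlocked.
Key observation: task-1 fits the free pool immediately, and its release cascades until everyone finishes.
A valid finishing order for the others: task-1, task-7, task-6, task-8. Verifying each step:
  pool = (3, 2, 3)
  task-1: need (3, 1, 0) fits (3, 2, 3); releases (1, 1, 0), pool now (4, 3, 3)
  task-7: need (4, 3, 1) fits (4, 3, 3); releases (2, 0, 0), pool now (6, 3, 3)
  task-6: need (4, 1, 1) fits (6, 3, 3); releases (2, 2, 1), pool now (8, 5, 4)
  task-8: need (4, 2, 3) fits (8, 5, 4); releases (2, 1, 0), pool now (10, 6, 4)


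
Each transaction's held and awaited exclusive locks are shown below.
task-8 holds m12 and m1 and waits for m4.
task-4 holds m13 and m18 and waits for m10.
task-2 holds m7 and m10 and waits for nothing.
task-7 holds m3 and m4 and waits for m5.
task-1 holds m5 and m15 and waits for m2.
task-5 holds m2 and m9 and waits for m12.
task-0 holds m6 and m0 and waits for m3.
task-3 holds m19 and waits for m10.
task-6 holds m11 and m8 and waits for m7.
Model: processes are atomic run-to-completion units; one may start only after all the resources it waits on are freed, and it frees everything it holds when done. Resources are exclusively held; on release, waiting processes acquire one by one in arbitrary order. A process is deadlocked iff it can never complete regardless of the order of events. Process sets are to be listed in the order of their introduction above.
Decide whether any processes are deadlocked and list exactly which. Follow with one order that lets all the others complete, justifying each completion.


The deadlocked set is task-8, task-7, task-1, task-5 and task-0.
Key observation: the knot is the closed ring of waits task-8 -> task-7 -> task-1 -> task-5 -> task-8; task-0 waits into the deadlock from upstream.
A valid finishing order for the others: task-2, task-3, task-6, task-4.
Check, step by step:
  run task-2 (it waits on nothing); releases m7 and m10
  task-3 waits on m10 — all released -> runs and releases m19
  task-6 waits on m7 — all released -> runs and releases m11 and m8
  task-4 waits on m10 — all released -> runs and releases m13 and m18


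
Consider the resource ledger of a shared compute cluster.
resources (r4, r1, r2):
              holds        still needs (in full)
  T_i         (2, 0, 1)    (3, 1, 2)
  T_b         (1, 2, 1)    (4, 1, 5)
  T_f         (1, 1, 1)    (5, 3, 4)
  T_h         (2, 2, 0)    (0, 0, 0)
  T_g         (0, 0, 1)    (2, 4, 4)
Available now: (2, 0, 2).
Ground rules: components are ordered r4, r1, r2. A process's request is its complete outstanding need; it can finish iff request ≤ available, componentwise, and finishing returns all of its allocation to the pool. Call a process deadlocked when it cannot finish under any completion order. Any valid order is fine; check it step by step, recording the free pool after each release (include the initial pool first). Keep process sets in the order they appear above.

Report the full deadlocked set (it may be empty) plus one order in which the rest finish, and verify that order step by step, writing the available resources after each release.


Deadlocked: T_b, T_f and T_g.
Key observation: the wall is r2: completing T_h, T_i brings the pool only to (6, 2, 3), and all the rest need more.
A valid finishing order for the others: T_h, T_i. Verifying each step:
  pool = (2, 0, 2)
  T_h needs (0, 0, 0) <= (2, 0, 2) -> finishes; pool += (2, 2, 0) = (4, 2, 2)
  T_i needs (3, 1, 2) <= (4, 2, 2) -> finishes; pool += (2, 0, 1) = (6, 2, 3)
The blocked processes can never fit:
  blocked: T_b wants (4, 1, 5), pool (6, 2, 3) — not enough r2
  blocked: T_f wants (5, 3, 4), pool (6, 2, 3) — not enough r1 and r2
  blocked: T_g wants (2, 4, 4), pool (6, 2, 3) — not enough r1 and r2


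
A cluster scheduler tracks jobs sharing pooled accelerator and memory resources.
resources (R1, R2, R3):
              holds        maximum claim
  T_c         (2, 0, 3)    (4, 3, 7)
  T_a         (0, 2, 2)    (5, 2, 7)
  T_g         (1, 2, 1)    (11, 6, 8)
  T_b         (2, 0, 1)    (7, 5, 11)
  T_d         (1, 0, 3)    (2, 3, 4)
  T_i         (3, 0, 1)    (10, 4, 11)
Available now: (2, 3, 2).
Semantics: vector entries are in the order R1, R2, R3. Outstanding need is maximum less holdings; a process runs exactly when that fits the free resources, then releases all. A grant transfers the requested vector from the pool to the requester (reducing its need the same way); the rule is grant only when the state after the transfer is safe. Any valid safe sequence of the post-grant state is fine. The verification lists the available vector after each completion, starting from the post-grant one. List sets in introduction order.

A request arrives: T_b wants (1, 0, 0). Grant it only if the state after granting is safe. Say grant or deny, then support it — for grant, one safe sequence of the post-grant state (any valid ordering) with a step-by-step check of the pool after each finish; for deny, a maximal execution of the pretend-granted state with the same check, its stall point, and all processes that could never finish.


DENY — the pretend-granted state is unsafe.
Key observation: after T_d, T_c the pool peaks at (4, 3, 8), and each blocked process is short somewhere: T_a on R1; T_g on R1, R2; T_b on R2, R3; T_i on R1, R2, R3.
On the post-grant state, T_d, T_c is a maximal run — nothing extends it. Verifying each step:
  pool = (1, 3, 2)
  run T_d (needs (1, 3, 1), free (1, 3, 2)); after release of (1, 0, 3) the pool is (2, 3, 5)
  run T_c (needs (2, 3, 4), free (2, 3, 5)); after release of (2, 0, 3) the pool is (4, 3, 8)
  blocked: T_a wants (5, 0, 5), pool (4, 3, 8) — not enough R1
  blocked: T_g wants (10, 4, 7), pool (4, 3, 8) — not enough R1 and R2
  blocked: T_b wants (4, 5, 10), pool (4, 3, 8) — not enough R2 and R3
  blocked: T_i wants (7, 4, 10), pool (4, 3, 8) — not enough R1, R2 and R3
Post-grant, the permanently blocked set is T_a, T_g, T_b and T_i.


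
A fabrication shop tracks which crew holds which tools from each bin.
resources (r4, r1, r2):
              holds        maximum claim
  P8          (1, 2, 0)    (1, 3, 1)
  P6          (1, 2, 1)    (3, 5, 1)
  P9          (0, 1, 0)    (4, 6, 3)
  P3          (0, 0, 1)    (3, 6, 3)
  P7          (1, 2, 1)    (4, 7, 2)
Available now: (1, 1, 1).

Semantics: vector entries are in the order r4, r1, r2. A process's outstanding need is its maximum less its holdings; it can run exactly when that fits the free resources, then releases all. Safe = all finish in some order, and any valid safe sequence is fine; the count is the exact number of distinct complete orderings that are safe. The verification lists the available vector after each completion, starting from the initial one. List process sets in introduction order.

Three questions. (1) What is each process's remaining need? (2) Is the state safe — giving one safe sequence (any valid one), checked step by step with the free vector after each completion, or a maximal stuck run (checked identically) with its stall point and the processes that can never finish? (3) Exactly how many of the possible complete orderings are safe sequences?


(1) Remaining need (order r4, r1, r2):
  P8: (0, 1, 1)
  P6: (2, 3, 0)
  P9: (4, 5, 3)
  P3: (3, 6, 2)
  P7: (3, 5, 1)
(2) SAFE, for example via the order P8, P6, P7, P3, P9.
Key observation: at P8 the run first touches a limit — (0, 1, 1) against (1, 1, 1), exact on a resource it actually requests.
Walking it through:
  pool = (1, 1, 1)
  P8 needs (0, 1, 1) <= (1, 1, 1) -> finishes; pool += (1, 2, 0) = (2, 3, 1)
  P6 needs (2, 3, 0) <= (2, 3, 1) -> finishes; pool += (1, 2, 1) = (3, 5, 2)
  P7 needs (3, 5, 1) <= (3, 5, 2) -> finishes; pool += (1, 2, 1) = (4, 7, 3)
  P3 needs (3, 6, 2) <= (4, 7, 3) -> finishes; pool += (0, 0, 1) = (4, 7, 4)
  P9 needs (4, 5, 3) <= (4, 7, 4) -> finishes; pool += (0, 1, 0) = (4, 8, 4)
(3) Exactly 2 of the possible complete orderings are safe sequences.


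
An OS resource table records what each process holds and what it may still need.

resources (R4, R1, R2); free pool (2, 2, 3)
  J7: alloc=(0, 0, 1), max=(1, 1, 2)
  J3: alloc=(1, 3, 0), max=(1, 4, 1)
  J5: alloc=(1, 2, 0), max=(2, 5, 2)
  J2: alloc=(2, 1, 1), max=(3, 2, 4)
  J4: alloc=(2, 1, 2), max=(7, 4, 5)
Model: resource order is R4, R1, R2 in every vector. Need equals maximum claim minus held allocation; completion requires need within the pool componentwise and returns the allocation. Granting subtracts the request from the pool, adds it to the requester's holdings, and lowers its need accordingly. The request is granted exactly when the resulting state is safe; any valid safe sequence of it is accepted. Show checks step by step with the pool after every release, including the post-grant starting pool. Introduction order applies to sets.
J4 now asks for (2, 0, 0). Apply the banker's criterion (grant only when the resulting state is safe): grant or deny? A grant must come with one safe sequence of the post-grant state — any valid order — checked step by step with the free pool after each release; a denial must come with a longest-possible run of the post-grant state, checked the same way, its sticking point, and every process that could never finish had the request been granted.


GRANT: granting preserves safety; a valid post-grant sequence is J3, J2, J4, J7, J5.
Key observation: granting shrinks the pool to (0, 2, 3), yet J3 still fits and the chain goes through.
Step-by-step check of the post-grant state:
  pool = (0, 2, 3)
  J3: need (0, 1, 1) fits (0, 2, 3); releases (1, 3, 0), pool now (1, 5, 3)
  J2: need (1, 1, 3) fits (1, 5, 3); releases (2, 1, 1), pool now (3, 6, 4)
  J4: need (3, 3, 3) fits (3, 6, 4); releases (4, 1, 2), pool now (7, 7, 6)
  J7: need (1, 1, 1) fits (7, 7, 6); releases (0, 0, 1), pool now (7, 7, 7)
  J5: need (1, 3, 2) fits (7, 7, 7); releases (1, 2, 0), pool now (8, 9, 7)


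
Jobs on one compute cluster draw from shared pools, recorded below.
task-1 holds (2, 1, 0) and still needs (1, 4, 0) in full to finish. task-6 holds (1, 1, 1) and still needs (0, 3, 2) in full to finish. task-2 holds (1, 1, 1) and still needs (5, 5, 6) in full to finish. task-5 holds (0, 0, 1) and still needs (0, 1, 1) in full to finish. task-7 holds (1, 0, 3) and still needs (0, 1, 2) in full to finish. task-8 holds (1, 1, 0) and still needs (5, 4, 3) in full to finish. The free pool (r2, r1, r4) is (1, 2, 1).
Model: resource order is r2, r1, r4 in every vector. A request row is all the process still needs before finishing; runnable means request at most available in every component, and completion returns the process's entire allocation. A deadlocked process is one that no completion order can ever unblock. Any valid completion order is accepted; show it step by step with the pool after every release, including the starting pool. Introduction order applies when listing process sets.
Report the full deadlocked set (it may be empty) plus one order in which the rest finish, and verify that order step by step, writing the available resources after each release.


Deadlocked set: task-1, task-6, task-2 and task-8.
Key observation: task-5, task-7 can finish, but then (2, 2, 5) is all there is, and the blocked group's r1 demands exceed it.
One completion order for the rest: task-5, task-7. Step-by-step check:
  pool = (1, 2, 1)
  run task-5 (needs (0, 1, 1), free (1, 2, 1)); after release of (0, 0, 1) the pool is (1, 2, 2)
  run task-7 (needs (0, 1, 2), free (1, 2, 2)); after release of (1, 0, 3) the pool is (2, 2, 5)
The blocked processes can never fit:
  task-1 still needs (1, 4, 0) but only (2, 2, 5) is free — short on r1
  task-6 still needs (0, 3, 2) but only (2, 2, 5) is free — short on r1
  task-2 still needs (5, 5, 6) but only (2, 2, 5) is free — short on r2, r1 and r4
  task-8 still needs (5, 4, 3) but only (2, 2, 5) is free — short on r2 and r1


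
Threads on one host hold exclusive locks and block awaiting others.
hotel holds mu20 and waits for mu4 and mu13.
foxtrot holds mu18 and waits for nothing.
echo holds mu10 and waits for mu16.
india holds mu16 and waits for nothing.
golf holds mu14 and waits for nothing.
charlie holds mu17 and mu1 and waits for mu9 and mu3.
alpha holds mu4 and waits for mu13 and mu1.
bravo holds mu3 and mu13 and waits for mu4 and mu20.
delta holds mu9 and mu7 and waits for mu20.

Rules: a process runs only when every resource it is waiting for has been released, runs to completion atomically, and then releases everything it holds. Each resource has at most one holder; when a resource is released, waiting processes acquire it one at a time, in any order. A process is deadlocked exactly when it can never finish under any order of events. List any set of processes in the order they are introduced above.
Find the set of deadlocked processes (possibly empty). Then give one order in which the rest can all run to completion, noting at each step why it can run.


The deadlocked set is hotel, charlie, alpha, bravo and delta.
Key observation: along hotel -> alpha -> charlie -> bravo -> hotel, each member waits on what the next one holds — a deadlock; delta is caught in further circular waits.
One completion order for the rest: india, echo, foxtrot, golf.
Walking it through:
  run india (it waits on nothing); releases mu16
  run echo (all its waits — mu16 — are resolved); releases mu10
  run foxtrot (it waits on nothing); releases mu18
  run golf (it waits on nothing); releases mu14


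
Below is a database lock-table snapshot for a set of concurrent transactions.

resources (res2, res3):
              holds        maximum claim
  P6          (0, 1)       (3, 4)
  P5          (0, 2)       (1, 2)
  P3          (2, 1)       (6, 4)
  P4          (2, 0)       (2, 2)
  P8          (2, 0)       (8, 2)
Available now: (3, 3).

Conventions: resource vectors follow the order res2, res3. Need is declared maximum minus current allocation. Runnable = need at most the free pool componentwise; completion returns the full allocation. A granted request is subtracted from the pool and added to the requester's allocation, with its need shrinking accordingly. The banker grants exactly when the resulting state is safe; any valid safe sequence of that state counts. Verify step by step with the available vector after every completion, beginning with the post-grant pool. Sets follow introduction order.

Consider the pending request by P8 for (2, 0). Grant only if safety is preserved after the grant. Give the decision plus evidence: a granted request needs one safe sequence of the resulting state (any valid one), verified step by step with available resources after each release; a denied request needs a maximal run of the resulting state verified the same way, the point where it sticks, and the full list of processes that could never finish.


DENY: after the grant no complete ordering would exist.
Key observation: the pool after P4, P6, P5 is (3, 6); every surviving request exceeds it in res2, so progress ends there.
On the post-grant state, P4, P6, P5 is a maximal run — nothing extends it. Check, step by step:
  pool = (1, 3)
  run P4 (needs (0, 2), free (1, 3)); after release of (2, 0) the pool is (3, 3)
  run P6 (needs (3, 3), free (3, 3)); after release of (0, 1) the pool is (3, 4)
  run P5 (needs (1, 0), free (3, 4)); after release of (0, 2) the pool is (3, 6)
  blocked: P3 wants (4, 3), pool (3, 6) — not enough res2
  blocked: P8 wants (4, 2), pool (3, 6) — not enough res2
Had the request been granted, P3 and P8 could never finish.


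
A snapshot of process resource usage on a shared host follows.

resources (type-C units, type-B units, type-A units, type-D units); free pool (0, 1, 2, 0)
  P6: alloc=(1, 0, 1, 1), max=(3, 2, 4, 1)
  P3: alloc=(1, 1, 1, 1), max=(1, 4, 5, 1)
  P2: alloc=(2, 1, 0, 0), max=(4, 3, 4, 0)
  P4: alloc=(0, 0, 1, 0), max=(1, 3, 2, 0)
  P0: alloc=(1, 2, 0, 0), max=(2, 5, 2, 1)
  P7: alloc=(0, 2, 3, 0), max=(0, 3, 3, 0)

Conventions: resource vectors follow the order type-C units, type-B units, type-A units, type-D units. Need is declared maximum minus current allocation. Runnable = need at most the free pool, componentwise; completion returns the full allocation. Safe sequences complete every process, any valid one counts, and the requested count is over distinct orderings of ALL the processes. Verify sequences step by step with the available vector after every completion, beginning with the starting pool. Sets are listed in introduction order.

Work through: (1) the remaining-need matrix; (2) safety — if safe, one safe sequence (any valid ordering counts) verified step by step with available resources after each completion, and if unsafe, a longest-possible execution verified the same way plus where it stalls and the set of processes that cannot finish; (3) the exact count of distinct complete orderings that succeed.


(1) Outstanding need per process (order type-C units, type-B units, type-A units, type-D units):
  P6: (2, 2, 3, 0)
  P3: (0, 3, 4, 0)
  P2: (2, 2, 4, 0)
  P4: (1, 3, 1, 0)
  P0: (1, 3, 2, 1)
  P7: (0, 1, 0, 0)
(2) SAFE. One safe sequence: P7, P3, P0, P2, P6, P4.
Key observation: at P7 the run first touches a limit — (0, 1, 0, 0) against (0, 1, 2, 0), exact on a resource it actually requests.
Walking it through:
  pool = (0, 1, 2, 0)
  P7: need (0, 1, 0, 0) fits (0, 1, 2, 0); releases (0, 2, 3, 0), pool now (0, 3, 5, 0)
  P3: need (0, 3, 4, 0) fits (0, 3, 5, 0); releases (1, 1, 1, 1), pool now (1, 4, 6, 1)
  P0: need (1, 3, 2, 1) fits (1, 4, 6, 1); releases (1, 2, 0, 0), pool now (2, 6, 6, 1)
  P2: need (2, 2, 4, 0) fits (2, 6, 6, 1); releases (2, 1, 0, 0), pool now (4, 7, 6, 1)
  P6: need (2, 2, 3, 0) fits (4, 7, 6, 1); releases (1, 0, 1, 1), pool now (5, 7, 7, 2)
  P4: need (1, 3, 1, 0) fits (5, 7, 7, 2); releases (0, 0, 1, 0), pool now (5, 7, 8, 2)
(3) Precisely 8 of the possible complete orderings are safe sequences.


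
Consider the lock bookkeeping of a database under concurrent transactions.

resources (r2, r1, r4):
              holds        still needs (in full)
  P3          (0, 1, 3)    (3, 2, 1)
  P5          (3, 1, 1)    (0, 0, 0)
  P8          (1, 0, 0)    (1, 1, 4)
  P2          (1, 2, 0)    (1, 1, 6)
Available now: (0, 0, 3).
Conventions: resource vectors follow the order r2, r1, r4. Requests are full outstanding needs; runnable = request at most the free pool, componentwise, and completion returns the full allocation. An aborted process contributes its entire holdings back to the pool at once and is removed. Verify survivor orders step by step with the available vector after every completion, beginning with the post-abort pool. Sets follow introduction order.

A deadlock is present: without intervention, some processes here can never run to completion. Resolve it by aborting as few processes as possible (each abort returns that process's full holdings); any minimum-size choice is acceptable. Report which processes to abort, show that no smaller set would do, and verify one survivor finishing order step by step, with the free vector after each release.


Abort P2.
Key observation: P3 had no path to completion before; after the abort of P2 ((1, 2, 0) returned), step 3 is where it fits.
Why nothing smaller works: aborting no one leaves the state deadlocked as given.
One survivor order: P5, P8, P3. Check, step by step (post-abort pool first):
  pool = (1, 2, 3)
  run P5 (needs (0, 0, 0), free (1, 2, 3)); after release of (3, 1, 1) the pool is (4, 3, 4)
  run P8 (needs (1, 1, 4), free (4, 3, 4)); after release of (1, 0, 0) the pool is (5, 3, 4)
  run P3 (needs (3, 2, 1), free (5, 3, 4)); after release of (0, 1, 3) the pool is (5, 4, 7)


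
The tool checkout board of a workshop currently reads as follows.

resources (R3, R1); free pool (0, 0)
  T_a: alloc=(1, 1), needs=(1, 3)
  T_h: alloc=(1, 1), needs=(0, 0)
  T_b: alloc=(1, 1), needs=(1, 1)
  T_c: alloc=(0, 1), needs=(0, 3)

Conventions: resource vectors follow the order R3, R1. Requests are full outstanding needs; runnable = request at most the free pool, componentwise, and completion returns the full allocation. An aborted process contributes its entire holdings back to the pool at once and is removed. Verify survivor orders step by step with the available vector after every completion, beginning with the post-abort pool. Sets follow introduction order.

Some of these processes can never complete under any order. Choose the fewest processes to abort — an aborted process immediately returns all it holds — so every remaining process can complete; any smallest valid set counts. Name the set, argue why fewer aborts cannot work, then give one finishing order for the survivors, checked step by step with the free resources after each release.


The answer: abort T_a.
Key observation: the returned (1, 1) from T_a is what brings T_c — unrunnable before, under any order — into play at step 3.
Why nothing smaller works: aborting no one leaves the state deadlocked as given.
The survivors complete as T_b, T_h, T_c. Step-by-step check (starting from the post-abort pool):
  pool = (1, 1)
  run T_b (needs (1, 1), free (1, 1)); after release of (1, 1) the pool is (2, 2)
  run T_h (needs (0, 0), free (2, 2)); after release of (1, 1) the pool is (3, 3)
  run T_c (needs (0, 3), free (3, 3)); after release of (0, 1) the pool is (3, 4)


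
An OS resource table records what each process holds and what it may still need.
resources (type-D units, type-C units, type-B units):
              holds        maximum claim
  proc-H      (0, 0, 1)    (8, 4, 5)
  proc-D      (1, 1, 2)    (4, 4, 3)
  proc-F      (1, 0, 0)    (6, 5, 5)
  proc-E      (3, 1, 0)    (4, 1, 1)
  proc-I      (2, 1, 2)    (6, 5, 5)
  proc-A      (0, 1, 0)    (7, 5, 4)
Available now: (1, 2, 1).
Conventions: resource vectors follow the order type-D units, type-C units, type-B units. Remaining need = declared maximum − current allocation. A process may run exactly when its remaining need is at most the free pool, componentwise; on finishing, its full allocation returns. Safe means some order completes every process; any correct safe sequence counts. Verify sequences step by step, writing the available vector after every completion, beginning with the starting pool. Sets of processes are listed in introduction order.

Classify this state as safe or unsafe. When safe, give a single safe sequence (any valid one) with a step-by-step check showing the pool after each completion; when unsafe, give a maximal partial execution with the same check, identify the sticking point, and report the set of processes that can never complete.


The state is SAFE; one workable sequence: proc-E, proc-D, proc-I, proc-F, proc-H, proc-A.
Key observation: at proc-E the run first touches a limit — (1, 0, 1) against (1, 2, 1), exact on a resource it actually requests.
Step-by-step check:
  pool = (1, 2, 1)
  run proc-E (needs (1, 0, 1), free (1, 2, 1)); after release of (3, 1, 0) the pool is (4, 3, 1)
  run proc-D (needs (3, 3, 1), free (4, 3, 1)); after release of (1, 1, 2) the pool is (5, 4, 3)
  run proc-I (needs (4, 4, 3), free (5, 4, 3)); after release of (2, 1, 2) the pool is (7, 5, 5)
  run proc-F (needs (5, 5, 5), free (7, 5, 5)); after release of (1, 0, 0) the pool is (8, 5, 5)
  run proc-H (needs (8, 4, 4), free (8, 5, 5)); after release of (0, 0, 1) the pool is (8, 5, 6)
  run proc-A (needs (7, 4, 4), free (8, 5, 6)); after release of (0, 1, 0) the pool is (8, 6, 6)


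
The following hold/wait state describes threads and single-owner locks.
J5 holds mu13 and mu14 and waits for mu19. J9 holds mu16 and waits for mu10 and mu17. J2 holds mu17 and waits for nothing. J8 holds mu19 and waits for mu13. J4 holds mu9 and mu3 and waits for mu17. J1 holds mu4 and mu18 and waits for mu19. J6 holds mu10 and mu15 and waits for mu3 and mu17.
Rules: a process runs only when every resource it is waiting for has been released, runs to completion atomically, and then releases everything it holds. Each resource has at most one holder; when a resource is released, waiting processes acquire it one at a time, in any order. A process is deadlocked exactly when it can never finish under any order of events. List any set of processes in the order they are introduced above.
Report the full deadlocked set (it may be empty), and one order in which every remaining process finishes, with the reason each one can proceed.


Deadlocked: J5, J8 and J1.
Key observation: J5 -> J8 -> J5 is a circular wait — nothing in it can go first; J1 waits into the deadlock from upstream.
The rest can finish in the order J2, J4, J6, J9.
Verifying each step:
  run J2 (it waits on nothing); releases mu17
  J4: everything it awaited (mu17) is free; runs, freeing mu9 and mu3
  J6: everything it awaited (mu3 and mu17) is free; runs, freeing mu10 and mu15
  J9: everything it awaited (mu10 and mu17) is free; runs, freeing mu16


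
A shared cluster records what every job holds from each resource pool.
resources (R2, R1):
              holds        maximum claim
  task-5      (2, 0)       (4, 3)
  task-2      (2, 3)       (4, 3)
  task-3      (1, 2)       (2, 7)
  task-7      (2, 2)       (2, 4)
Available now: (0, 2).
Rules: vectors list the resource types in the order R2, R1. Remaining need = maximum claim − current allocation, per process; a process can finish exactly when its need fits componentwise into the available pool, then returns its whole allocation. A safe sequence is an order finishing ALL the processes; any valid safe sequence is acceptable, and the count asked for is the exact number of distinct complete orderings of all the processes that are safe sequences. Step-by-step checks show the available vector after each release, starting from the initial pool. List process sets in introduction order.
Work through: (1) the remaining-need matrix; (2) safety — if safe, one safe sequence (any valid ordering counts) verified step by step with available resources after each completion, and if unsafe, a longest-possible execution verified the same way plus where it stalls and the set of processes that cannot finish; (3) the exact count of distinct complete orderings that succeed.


(1) Remaining need (order R2, R1):
  task-5: (2, 3)
  task-2: (2, 0)
  task-3: (1, 5)
  task-7: (0, 2)
(2) The state is SAFE; one workable sequence: task-7, task-2, task-3, task-5.
Key observation: the first exact fit in this order is task-7 — it needs (0, 2) with (0, 2) free, meeting a requested resource to the last unit.
Check, step by step:
  pool = (0, 2)
  task-7: need (0, 2) fits (0, 2); releases (2, 2), pool now (2, 4)
  task-2: need (2, 0) fits (2, 4); releases (2, 3), pool now (4, 7)
  task-3: need (1, 5) fits (4, 7); releases (1, 2), pool now (5, 9)
  task-5: need (2, 3) fits (5, 9); releases (2, 0), pool now (7, 9)
(3) Exactly 3 of the possible complete orderings are safe sequences.


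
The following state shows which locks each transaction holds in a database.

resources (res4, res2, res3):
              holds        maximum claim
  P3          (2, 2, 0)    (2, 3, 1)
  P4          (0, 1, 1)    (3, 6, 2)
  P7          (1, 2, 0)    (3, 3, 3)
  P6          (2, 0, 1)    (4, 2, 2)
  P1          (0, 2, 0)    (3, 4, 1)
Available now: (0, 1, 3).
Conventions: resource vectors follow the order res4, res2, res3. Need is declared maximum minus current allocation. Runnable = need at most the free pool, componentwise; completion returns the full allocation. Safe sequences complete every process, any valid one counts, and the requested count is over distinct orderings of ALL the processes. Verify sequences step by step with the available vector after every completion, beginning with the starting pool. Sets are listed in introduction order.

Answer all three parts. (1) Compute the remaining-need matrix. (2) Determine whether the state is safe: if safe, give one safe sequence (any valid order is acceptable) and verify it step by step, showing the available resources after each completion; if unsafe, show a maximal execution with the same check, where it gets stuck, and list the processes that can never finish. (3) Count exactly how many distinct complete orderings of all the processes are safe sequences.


(1) Remaining need (order res4, res2, res3):
  P3: (0, 1, 1)
  P4: (3, 5, 1)
  P7: (2, 1, 3)
  P6: (2, 2, 1)
  P1: (3, 2, 1)
(2) SAFE — a valid safe sequence is P3, P7, P4, P1, P6.
Key observation: the first exact fit in this order is P3 — it needs (0, 1, 1) with (0, 1, 3) free, meeting a requested resource to the last unit.
Walking it through:
  pool = (0, 1, 3)
  run P3 (needs (0, 1, 1), free (0, 1, 3)); after release of (2, 2, 0) the pool is (2, 3, 3)
  run P7 (needs (2, 1, 3), free (2, 3, 3)); after release of (1, 2, 0) the pool is (3, 5, 3)
  run P4 (needs (3, 5, 1), free (3, 5, 3)); after release of (0, 1, 1) the pool is (3, 6, 4)
  run P1 (needs (3, 2, 1), free (3, 6, 4)); after release of (0, 2, 0) the pool is (3, 8, 4)
  run P6 (needs (2, 2, 1), free (3, 8, 4)); after release of (2, 0, 1) the pool is (5, 8, 5)
(3) The exact count: 10 of the possible complete orderings are safe sequences.


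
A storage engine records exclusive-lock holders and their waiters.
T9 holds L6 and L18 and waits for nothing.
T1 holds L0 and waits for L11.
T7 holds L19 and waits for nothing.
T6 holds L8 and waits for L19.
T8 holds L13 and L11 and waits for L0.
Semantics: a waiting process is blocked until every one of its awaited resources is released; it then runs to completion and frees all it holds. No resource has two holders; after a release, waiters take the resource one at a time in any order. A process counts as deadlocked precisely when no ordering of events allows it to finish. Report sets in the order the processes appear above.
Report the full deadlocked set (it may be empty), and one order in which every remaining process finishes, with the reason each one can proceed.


The deadlocked set is T1 and T8.
Key observation: the waits loop around T1 -> T8 -> T1 with no way out; no other process is dragged down with it.
One completion order for the rest: T7, T9, T6.
Step-by-step check:
  run T7 (it waits on nothing); releases L19
  run T9 (it waits on nothing); releases L6 and L18
  run T6 (all its waits — L19 — are resolved); releases L8


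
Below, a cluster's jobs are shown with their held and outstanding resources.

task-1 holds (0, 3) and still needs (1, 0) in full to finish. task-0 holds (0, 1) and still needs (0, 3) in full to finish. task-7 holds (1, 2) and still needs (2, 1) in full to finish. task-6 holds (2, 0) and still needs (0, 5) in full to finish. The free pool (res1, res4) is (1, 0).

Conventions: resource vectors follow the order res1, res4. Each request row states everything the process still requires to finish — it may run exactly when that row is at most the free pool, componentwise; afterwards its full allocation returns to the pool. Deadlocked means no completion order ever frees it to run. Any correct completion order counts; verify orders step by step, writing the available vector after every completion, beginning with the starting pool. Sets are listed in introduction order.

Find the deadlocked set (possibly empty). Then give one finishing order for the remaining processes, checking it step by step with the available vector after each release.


Deadlocked: task-7 and task-6.
Key observation: after task-1, task-0 the pool peaks at (1, 4), and each blocked process is short somewhere: task-7 on res1; task-6 on res4.
The rest can finish in the order task-1, task-0. Step-by-step check:
  pool = (1, 0)
  run task-1 (needs (1, 0), free (1, 0)); after release of (0, 3) the pool is (1, 3)
  run task-0 (needs (0, 3), free (1, 3)); after release of (0, 1) the pool is (1, 4)
The stuck group stays short no matter what:
  blocked: task-7 wants (2, 1), pool (1, 4) — not enough res1
  blocked: task-6 wants (0, 5), pool (1, 4) — not enough res4


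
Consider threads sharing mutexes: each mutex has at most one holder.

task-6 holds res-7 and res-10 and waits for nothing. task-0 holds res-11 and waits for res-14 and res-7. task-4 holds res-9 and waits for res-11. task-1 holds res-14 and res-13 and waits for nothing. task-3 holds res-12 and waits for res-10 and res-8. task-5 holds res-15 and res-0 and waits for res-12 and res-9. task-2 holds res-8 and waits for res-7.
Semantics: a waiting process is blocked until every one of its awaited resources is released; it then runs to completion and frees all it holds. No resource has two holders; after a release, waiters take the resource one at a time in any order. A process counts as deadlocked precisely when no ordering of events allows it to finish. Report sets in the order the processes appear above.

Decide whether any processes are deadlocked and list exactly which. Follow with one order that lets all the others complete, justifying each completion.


Nothing here is deadlocked.
Key observation: all waits point, directly or indirectly, at processes that can finish, so nothing is permanently blocked.
One completion order for the rest: task-6, task-2, task-3, task-1, task-0, task-4, task-5.
Step-by-step check:
  run task-6 (it waits on nothing); releases res-7 and res-10
  task-2 waits on res-7 — all released -> runs and releases res-8
  task-3 waits on res-10 and res-8 — all released -> runs and releases res-12
  run task-1 (it waits on nothing); releases res-14 and res-13
  task-0 waits on res-14 and res-7 — all released -> runs and releases res-11
  task-4 waits on res-11 — all released -> runs and releases res-9
  task-5 waits on res-12 and res-9 — all released -> runs and releases res-15 and res-0
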